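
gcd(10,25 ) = 5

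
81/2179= 81/2179  =  0.04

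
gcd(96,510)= 6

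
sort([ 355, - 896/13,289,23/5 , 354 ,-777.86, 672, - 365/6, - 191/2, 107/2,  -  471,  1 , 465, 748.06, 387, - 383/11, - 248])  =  [ - 777.86, - 471 , - 248, - 191/2, -896/13, - 365/6, - 383/11, 1, 23/5, 107/2, 289, 354,355,387  ,  465, 672,748.06]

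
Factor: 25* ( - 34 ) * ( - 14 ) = 11900 =2^2 * 5^2 * 7^1 * 17^1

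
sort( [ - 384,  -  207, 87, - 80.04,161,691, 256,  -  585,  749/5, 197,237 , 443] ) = [ -585, - 384, - 207, - 80.04 , 87,749/5, 161,197,237,256, 443 , 691 ]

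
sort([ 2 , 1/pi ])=[ 1/pi,2 ] 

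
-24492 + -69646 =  - 94138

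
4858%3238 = 1620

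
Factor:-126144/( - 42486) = 288/97  =  2^5*3^2 * 97^(-1)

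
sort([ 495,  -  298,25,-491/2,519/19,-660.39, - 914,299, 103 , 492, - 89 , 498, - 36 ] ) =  [ - 914, - 660.39, - 298, - 491/2, - 89, - 36,25 , 519/19,103, 299, 492,  495, 498]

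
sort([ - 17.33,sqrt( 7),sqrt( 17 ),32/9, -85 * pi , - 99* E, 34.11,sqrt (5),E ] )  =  [ - 99*E, - 85*pi,  -  17.33, sqrt( 5),sqrt( 7 ),E, 32/9,  sqrt( 17 ), 34.11]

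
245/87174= 245/87174  =  0.00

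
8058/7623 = 2686/2541 = 1.06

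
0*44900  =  0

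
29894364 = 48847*612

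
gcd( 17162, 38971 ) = 1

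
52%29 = 23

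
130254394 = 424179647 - 293925253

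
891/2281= 891/2281  =  0.39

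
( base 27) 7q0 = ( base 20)ea5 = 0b1011010101101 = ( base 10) 5805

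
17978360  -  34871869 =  - 16893509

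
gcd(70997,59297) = 1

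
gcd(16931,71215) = 1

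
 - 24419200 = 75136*( - 325) 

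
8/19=8/19 = 0.42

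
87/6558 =29/2186= 0.01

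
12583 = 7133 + 5450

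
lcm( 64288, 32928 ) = 1350048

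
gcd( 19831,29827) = 7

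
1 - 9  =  -8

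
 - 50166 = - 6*8361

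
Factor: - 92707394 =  - 2^1 * 13^1 * 3565669^1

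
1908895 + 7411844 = 9320739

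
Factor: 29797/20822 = 83/58 = 2^( - 1)*29^( - 1)*83^1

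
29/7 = 4 + 1/7 = 4.14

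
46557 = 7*6651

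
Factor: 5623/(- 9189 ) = -3^( - 2) * 1021^( - 1) * 5623^1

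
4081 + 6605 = 10686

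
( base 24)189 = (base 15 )36C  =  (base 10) 777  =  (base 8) 1411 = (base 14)3D7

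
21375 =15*1425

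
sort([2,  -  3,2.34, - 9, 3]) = [ - 9, - 3, 2, 2.34, 3 ]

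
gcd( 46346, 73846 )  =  2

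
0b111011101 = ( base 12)339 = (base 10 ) 477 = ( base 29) GD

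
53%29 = 24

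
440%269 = 171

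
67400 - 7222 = 60178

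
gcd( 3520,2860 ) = 220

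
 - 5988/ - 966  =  6+32/161 = 6.20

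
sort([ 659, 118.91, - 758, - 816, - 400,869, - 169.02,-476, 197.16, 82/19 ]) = [ - 816, - 758,-476, - 400,  -  169.02,82/19,118.91,197.16,659, 869 ]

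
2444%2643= 2444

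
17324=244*71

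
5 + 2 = 7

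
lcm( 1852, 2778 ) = 5556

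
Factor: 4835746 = 2^1 * 83^1 * 29131^1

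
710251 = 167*4253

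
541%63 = 37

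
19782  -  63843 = - 44061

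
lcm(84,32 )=672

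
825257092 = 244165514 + 581091578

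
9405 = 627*15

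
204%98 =8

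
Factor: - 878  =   - 2^1*439^1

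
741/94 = 741/94 = 7.88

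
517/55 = 47/5=9.40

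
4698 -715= 3983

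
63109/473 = 133  +  200/473 = 133.42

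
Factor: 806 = 2^1*13^1*31^1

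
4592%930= 872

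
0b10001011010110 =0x22D6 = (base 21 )K4E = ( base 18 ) 1998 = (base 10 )8918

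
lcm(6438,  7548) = 218892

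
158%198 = 158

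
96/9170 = 48/4585 = 0.01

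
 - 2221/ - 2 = 1110 + 1/2 =1110.50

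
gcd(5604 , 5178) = 6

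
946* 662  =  626252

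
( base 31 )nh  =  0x2DA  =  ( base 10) 730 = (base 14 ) 3A2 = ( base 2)1011011010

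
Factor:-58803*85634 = - 5035536102=- 2^1*3^1 * 17^1*47^1*911^1 * 1153^1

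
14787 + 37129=51916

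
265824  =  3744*71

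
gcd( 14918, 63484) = 2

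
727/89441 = 727/89441 = 0.01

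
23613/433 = 54 + 231/433 =54.53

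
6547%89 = 50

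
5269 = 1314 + 3955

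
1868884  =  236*7919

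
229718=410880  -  181162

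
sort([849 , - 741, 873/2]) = [ - 741 , 873/2,849] 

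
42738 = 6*7123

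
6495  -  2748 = 3747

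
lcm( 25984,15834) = 1013376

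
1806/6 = 301 =301.00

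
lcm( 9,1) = 9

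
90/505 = 18/101 = 0.18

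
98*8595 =842310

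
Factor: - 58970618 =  - 2^1 *7^3 *31^1*47^1*59^1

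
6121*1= 6121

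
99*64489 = 6384411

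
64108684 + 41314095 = 105422779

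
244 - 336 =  - 92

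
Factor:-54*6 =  - 324 =- 2^2*3^4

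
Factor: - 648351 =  - 3^3*11^1*37^1 * 59^1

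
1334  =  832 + 502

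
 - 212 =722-934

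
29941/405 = 73  +  376/405 = 73.93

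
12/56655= 4/18885 = 0.00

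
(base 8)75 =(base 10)61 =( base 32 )1t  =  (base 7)115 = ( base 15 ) 41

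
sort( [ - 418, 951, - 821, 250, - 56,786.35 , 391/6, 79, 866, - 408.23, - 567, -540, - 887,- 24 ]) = [ - 887, -821, - 567, - 540, - 418, - 408.23, - 56, - 24, 391/6, 79,250 , 786.35, 866, 951] 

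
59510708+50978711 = 110489419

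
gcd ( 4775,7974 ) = 1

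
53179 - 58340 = -5161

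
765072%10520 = 7632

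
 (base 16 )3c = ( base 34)1Q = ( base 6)140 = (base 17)39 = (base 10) 60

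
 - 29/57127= - 1 + 57098/57127 = - 0.00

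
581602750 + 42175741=623778491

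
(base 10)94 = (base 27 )3d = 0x5E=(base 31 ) 31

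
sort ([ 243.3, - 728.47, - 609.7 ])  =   [ - 728.47,-609.7, 243.3]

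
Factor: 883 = 883^1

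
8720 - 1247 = 7473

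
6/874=3/437 = 0.01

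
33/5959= 33/5959=0.01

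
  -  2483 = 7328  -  9811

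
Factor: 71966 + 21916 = 93882 =2^1*3^1*15647^1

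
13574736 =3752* 3618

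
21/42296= 21/42296 = 0.00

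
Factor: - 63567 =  - 3^2*7^1*1009^1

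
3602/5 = 3602/5=720.40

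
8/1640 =1/205= 0.00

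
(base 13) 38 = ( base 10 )47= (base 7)65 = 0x2F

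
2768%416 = 272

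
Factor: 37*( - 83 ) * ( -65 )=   5^1 * 13^1  *  37^1 *83^1=199615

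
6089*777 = 4731153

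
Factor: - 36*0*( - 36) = 0^1 = 0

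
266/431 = 266/431 = 0.62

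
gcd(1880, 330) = 10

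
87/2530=87/2530= 0.03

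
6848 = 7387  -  539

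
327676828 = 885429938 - 557753110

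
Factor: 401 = 401^1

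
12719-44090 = -31371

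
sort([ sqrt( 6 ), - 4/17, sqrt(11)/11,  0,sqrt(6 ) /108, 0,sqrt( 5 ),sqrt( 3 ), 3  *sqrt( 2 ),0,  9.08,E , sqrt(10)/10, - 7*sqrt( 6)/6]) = [ - 7*sqrt( 6 ) /6,-4/17, 0,0 , 0 , sqrt( 6)/108 , sqrt( 11)/11,sqrt(10 ) /10,sqrt( 3 ),  sqrt(5),sqrt(6 ),E,3*sqrt( 2),9.08]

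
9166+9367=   18533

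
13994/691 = 20+ 174/691  =  20.25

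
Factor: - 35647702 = -2^1*17823851^1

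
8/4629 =8/4629 = 0.00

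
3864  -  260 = 3604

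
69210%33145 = 2920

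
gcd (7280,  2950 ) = 10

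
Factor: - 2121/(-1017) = 3^( -1 )*7^1*101^1* 113^(-1) = 707/339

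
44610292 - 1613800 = 42996492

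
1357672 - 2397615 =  - 1039943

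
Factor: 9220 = 2^2*5^1*461^1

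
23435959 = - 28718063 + 52154022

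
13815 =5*2763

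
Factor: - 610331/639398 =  - 2^( - 1 )*319699^( - 1)*610331^1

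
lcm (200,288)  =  7200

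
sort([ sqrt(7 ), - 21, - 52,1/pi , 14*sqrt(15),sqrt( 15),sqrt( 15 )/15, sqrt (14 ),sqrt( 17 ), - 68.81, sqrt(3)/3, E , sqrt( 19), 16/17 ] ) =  [  -  68.81, - 52,-21,  sqrt( 15)/15, 1/pi, sqrt( 3)/3,16/17, sqrt( 7 ) , E, sqrt (14), sqrt(15),  sqrt( 17), sqrt( 19 ), 14*sqrt( 15 )]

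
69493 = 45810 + 23683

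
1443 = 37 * 39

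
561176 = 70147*8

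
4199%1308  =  275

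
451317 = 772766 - 321449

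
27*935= 25245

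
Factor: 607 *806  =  489242 =2^1*13^1*31^1*607^1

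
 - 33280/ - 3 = 11093 + 1/3 =11093.33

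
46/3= 46/3  =  15.33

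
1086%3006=1086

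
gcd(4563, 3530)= 1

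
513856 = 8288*62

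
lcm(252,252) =252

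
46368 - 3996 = 42372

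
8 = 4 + 4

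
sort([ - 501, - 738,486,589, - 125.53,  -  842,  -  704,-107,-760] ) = [ - 842 , -760, - 738, - 704, -501 , - 125.53 , - 107 , 486, 589] 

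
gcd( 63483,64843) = 1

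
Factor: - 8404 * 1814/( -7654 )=2^2*11^1* 43^(-1) * 89^(-1)*191^1 * 907^1= 7622428/3827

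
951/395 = 2 + 161/395= 2.41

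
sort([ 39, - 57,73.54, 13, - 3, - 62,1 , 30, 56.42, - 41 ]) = [ - 62, - 57,  -  41, - 3,1 , 13, 30, 39,56.42,  73.54]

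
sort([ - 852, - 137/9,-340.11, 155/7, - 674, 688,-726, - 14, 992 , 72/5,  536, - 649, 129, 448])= [ - 852, - 726, - 674, - 649, - 340.11, - 137/9,  -  14 , 72/5, 155/7,129, 448, 536, 688,  992 ]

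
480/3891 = 160/1297 = 0.12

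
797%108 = 41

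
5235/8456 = 5235/8456 = 0.62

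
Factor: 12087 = 3^2*17^1*79^1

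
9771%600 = 171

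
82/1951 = 82/1951 =0.04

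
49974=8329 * 6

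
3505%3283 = 222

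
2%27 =2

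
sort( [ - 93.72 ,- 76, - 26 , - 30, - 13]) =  [ - 93.72, - 76, - 30, -26, - 13]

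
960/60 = 16= 16.00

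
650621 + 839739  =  1490360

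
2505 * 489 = 1224945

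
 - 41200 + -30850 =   -  72050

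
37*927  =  34299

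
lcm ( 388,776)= 776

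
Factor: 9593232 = 2^4 * 3^1 * 11^1*18169^1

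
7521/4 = 7521/4=1880.25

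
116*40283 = 4672828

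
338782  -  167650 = 171132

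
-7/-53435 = 7/53435 = 0.00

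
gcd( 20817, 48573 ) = 6939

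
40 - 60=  - 20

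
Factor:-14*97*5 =  -  6790 = - 2^1*5^1*7^1 * 97^1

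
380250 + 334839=715089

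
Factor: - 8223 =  - 3^1*2741^1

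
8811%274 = 43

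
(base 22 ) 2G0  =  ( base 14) 6A4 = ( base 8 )2450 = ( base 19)3c9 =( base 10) 1320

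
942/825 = 314/275 = 1.14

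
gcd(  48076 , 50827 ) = 7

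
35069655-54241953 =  - 19172298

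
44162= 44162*1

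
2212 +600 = 2812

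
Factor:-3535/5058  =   - 2^( - 1)*3^( - 2)*5^1 *7^1*101^1*281^(  -  1)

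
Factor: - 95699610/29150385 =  - 2^1*3^2 * 11^( - 1 )*31^( - 1 ) * 41^( - 1) *139^( - 1 )*354443^1 = - 6379974/1943359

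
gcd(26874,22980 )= 6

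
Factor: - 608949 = - 3^2*11^1*6151^1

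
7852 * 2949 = 23155548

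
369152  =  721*512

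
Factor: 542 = 2^1*271^1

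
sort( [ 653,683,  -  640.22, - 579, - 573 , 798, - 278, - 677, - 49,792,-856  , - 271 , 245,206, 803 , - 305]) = [ - 856,-677 , - 640.22, - 579, - 573 , - 305 ,  -  278, - 271,-49,206 , 245 , 653,683,792, 798,803]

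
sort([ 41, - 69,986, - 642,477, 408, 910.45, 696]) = [ - 642,-69, 41,408, 477, 696, 910.45, 986]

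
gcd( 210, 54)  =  6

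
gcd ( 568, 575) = 1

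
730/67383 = 730/67383 = 0.01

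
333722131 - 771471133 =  - 437749002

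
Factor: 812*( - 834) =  - 677208  =  - 2^3*3^1*7^1 * 29^1 * 139^1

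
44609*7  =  312263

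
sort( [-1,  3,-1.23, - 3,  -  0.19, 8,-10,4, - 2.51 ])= [ -10, - 3, - 2.51 , - 1.23, - 1, - 0.19,3, 4, 8]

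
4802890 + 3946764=8749654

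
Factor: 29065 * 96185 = 5^2*5813^1*19237^1 = 2795617025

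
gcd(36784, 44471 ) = 1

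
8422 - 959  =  7463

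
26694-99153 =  - 72459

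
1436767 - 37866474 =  - 36429707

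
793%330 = 133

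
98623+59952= 158575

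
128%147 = 128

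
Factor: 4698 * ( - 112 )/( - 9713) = 526176/9713 = 2^5*3^4*7^1 * 11^( - 1) * 29^1*883^( - 1 ) 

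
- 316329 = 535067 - 851396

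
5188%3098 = 2090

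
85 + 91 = 176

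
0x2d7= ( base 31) NE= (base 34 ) LD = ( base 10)727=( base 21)1dd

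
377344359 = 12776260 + 364568099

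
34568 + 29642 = 64210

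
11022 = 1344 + 9678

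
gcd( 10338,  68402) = 2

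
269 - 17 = 252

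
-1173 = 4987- 6160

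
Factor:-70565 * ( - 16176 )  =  1141459440 = 2^4*3^1*5^1*11^1*337^1  *1283^1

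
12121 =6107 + 6014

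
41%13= 2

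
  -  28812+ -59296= - 88108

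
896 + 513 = 1409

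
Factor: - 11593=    -11593^1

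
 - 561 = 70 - 631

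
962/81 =11 + 71/81 = 11.88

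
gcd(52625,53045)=5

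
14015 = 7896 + 6119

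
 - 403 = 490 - 893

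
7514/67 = 7514/67 = 112.15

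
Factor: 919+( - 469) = 2^1*3^2 * 5^2 = 450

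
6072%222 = 78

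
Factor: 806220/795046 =403110/397523 = 2^1 * 3^3*5^1 * 7^( - 1) * 109^( - 1) * 521^( - 1 ) * 1493^1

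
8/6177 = 8/6177 = 0.00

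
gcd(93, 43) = 1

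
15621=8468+7153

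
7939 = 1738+6201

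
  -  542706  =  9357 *( - 58)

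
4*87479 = 349916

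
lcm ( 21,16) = 336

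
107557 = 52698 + 54859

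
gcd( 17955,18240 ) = 285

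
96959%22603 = 6547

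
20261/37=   547+22/37 = 547.59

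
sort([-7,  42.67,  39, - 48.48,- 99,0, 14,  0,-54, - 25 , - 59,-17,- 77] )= [ - 99,  -  77, - 59,-54,-48.48,- 25, - 17,-7,0,0,14,39,  42.67] 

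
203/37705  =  203/37705 = 0.01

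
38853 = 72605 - 33752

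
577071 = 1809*319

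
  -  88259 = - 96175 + 7916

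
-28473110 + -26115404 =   -  54588514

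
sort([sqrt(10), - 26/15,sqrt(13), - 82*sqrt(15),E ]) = [- 82*sqrt( 15 ), - 26/15,E,sqrt (10 ),  sqrt( 13)]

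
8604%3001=2602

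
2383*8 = 19064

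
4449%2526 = 1923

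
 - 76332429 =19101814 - 95434243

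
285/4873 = 285/4873= 0.06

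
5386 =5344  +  42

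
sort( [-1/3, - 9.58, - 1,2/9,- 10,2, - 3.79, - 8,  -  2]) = [-10, - 9.58,-8, - 3.79,-2, - 1,  -  1/3,2/9,2]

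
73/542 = 73/542 = 0.13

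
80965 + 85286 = 166251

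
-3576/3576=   -  1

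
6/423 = 2/141 = 0.01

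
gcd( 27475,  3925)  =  3925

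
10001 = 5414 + 4587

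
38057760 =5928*6420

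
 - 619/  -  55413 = 619/55413= 0.01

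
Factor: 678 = 2^1*3^1*113^1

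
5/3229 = 5/3229 = 0.00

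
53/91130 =53/91130 = 0.00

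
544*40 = 21760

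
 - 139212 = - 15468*9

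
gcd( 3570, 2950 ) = 10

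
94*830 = 78020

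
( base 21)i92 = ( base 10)8129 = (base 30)90T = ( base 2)1111111000001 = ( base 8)17701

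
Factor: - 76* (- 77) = 2^2 * 7^1*11^1*19^1 = 5852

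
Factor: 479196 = 2^2*3^5* 17^1*29^1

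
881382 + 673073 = 1554455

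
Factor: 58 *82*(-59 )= - 280604 = -  2^2 * 29^1 * 41^1*59^1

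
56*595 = 33320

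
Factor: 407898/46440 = 527/60 = 2^( - 2)*3^(  -  1 )*5^( - 1)*17^1 * 31^1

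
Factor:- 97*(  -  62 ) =6014 = 2^1  *  31^1 * 97^1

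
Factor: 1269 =3^3 * 47^1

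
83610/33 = 27870/11= 2533.64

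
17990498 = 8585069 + 9405429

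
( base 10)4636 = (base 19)CG0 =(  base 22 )9CG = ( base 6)33244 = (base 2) 1001000011100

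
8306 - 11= 8295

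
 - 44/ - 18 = 2 + 4/9 = 2.44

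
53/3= 53/3 = 17.67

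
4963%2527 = 2436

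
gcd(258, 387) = 129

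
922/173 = 922/173 = 5.33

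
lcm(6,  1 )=6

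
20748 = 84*247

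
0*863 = 0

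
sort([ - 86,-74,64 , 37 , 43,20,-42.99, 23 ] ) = [ - 86, - 74, - 42.99,20,23, 37, 43, 64 ] 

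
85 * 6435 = 546975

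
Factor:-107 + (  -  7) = -114 = -2^1*3^1*19^1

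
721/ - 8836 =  - 1 + 8115/8836 =- 0.08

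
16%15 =1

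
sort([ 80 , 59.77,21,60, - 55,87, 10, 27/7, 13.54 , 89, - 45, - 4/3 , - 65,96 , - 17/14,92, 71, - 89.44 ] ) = [ - 89.44, - 65, - 55, - 45, - 4/3, -17/14, 27/7, 10, 13.54,21, 59.77, 60,71, 80, 87, 89,92, 96 ]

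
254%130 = 124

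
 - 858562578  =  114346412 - 972908990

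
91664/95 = 964+ 84/95 = 964.88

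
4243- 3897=346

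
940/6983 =940/6983  =  0.13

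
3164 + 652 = 3816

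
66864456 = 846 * 79036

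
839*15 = 12585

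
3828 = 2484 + 1344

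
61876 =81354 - 19478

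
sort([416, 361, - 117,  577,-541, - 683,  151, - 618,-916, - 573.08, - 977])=[ - 977, - 916,  -  683,-618 , - 573.08, - 541, - 117,151,361,416, 577]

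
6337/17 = 372  +  13/17 = 372.76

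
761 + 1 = 762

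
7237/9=804 + 1/9 = 804.11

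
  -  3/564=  - 1/188 = - 0.01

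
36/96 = 3/8 = 0.38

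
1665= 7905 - 6240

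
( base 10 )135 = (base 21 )69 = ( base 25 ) 5a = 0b10000111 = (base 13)a5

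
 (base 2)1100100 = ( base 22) 4C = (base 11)91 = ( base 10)100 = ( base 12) 84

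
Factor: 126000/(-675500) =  - 2^2*3^2*193^( - 1 )=- 36/193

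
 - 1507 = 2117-3624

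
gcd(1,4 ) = 1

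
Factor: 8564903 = 2837^1* 3019^1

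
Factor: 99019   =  83^1*1193^1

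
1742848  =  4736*368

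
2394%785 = 39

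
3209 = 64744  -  61535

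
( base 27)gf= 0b110111111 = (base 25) HM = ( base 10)447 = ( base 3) 121120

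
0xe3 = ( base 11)197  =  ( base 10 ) 227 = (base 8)343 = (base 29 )7o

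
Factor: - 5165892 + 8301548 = 3135656  =  2^3 *137^1*2861^1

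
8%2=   0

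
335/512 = 335/512 = 0.65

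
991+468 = 1459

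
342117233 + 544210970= 886328203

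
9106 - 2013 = 7093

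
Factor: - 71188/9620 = - 5^( - 1)*37^1  =  - 37/5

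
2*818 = 1636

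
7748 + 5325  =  13073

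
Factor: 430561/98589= 3^(-1)*59^( - 1) * 773^1 = 773/177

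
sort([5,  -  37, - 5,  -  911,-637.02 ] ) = [ - 911, - 637.02, - 37, - 5, 5] 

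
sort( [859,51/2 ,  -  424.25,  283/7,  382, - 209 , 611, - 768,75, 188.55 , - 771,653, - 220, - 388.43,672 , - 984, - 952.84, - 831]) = [-984, - 952.84,-831, - 771, - 768, - 424.25 , - 388.43, - 220, -209 , 51/2,283/7, 75, 188.55, 382 , 611, 653, 672,859]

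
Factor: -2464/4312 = -4/7 =- 2^2*7^ ( - 1 )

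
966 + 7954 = 8920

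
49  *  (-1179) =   -  57771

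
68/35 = 68/35 = 1.94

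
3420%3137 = 283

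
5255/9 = 5255/9=583.89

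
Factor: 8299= 43^1 *193^1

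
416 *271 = 112736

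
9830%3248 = 86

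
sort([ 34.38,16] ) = [ 16,34.38]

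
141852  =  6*23642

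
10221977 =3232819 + 6989158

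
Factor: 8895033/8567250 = 2965011/2855750 = 2^( - 1)*3^1*5^( - 3)*7^1*271^1*521^1*11423^( - 1 )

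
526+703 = 1229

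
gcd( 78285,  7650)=255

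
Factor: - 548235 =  - 3^3*5^1*31^1*131^1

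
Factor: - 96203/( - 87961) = 17^1*5659^1*87961^( - 1)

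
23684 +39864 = 63548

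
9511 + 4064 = 13575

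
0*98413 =0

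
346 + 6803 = 7149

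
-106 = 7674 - 7780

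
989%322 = 23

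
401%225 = 176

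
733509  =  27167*27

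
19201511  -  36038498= -16836987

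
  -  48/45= - 16/15 = - 1.07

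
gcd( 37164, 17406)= 6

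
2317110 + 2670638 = 4987748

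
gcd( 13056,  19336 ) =8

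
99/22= 9/2 = 4.50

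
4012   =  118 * 34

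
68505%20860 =5925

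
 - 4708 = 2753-7461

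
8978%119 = 53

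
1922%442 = 154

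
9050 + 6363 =15413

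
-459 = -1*459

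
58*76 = 4408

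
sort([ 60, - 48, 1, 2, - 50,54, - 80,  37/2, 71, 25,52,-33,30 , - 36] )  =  [ - 80, - 50, - 48, - 36, - 33,1,2 , 37/2,25,30, 52, 54,60, 71 ] 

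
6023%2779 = 465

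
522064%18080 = 15824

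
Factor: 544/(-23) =  -  2^5 * 17^1*23^( -1)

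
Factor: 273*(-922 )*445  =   - 2^1*3^1*5^1*7^1*13^1 * 89^1*461^1 = - 112009170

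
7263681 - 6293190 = 970491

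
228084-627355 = -399271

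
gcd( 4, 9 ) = 1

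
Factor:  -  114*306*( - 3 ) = 104652 = 2^2*3^4 * 17^1*19^1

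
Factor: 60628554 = 2^1 * 3^3 * 7^1 * 107^1* 1499^1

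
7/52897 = 7/52897 = 0.00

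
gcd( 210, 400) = 10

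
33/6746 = 33/6746 = 0.00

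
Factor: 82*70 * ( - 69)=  - 396060 = -2^2*3^1  *5^1*7^1*23^1*41^1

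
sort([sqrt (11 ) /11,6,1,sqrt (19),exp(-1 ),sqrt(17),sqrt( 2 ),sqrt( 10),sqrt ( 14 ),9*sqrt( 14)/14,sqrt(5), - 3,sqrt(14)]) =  [ - 3,sqrt( 11)/11, exp( - 1),1, sqrt( 2),  sqrt( 5),9 * sqrt( 14)/14,sqrt(10),sqrt( 14),sqrt( 14),sqrt(17) , sqrt( 19),  6 ]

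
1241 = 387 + 854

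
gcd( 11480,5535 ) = 205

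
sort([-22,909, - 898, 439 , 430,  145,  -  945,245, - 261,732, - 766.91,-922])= [  -  945, -922, - 898,- 766.91, - 261,  -  22,  145,245,430,439,732 , 909]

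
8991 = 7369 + 1622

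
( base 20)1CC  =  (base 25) 112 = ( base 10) 652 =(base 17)246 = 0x28c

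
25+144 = 169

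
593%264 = 65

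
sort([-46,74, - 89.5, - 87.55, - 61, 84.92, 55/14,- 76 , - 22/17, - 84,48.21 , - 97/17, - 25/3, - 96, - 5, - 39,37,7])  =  [  -  96, - 89.5,  -  87.55, - 84,  -  76, - 61, - 46,-39 , - 25/3, - 97/17, - 5 , - 22/17,  55/14,7 , 37, 48.21, 74, 84.92] 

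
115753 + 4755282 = 4871035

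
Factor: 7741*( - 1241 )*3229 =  - 17^1*73^1*3229^1 *7741^1 = - 31019650049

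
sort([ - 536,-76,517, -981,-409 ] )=[-981, - 536,-409, - 76, 517 ]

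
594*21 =12474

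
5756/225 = 5756/225 = 25.58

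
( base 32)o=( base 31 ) O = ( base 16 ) 18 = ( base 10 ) 24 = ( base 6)40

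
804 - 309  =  495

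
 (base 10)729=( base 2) 1011011001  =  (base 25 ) 144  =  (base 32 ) MP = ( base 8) 1331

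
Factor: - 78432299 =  - 11^1*59^1*120851^1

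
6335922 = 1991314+4344608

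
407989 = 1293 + 406696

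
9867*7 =69069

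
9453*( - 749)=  - 7080297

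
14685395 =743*19765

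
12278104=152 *80777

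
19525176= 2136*9141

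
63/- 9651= - 21/3217=- 0.01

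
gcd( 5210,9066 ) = 2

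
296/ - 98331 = -296/98331 = - 0.00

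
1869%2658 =1869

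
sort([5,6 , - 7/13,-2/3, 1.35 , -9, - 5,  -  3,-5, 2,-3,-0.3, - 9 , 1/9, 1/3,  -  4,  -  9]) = [ - 9, - 9, - 9 ,-5,-5,-4,-3,  -  3,-2/3,  -  7/13, - 0.3, 1/9, 1/3, 1.35, 2, 5,6 ] 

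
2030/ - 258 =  - 8 + 17/129 = - 7.87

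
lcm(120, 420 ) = 840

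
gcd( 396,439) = 1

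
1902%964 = 938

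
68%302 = 68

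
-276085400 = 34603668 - 310689068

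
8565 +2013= 10578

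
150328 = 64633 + 85695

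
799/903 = 799/903 = 0.88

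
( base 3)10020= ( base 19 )4b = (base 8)127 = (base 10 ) 87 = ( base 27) 36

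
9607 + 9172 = 18779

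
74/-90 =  - 1 + 8/45 =- 0.82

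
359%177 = 5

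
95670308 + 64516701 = 160187009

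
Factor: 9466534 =2^1*7^1*11^1*61471^1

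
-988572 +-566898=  - 1555470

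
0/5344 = 0 =0.00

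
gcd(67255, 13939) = 1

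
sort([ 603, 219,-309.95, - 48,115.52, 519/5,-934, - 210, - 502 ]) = [ - 934, - 502, - 309.95, - 210, - 48,519/5,115.52,219, 603 ] 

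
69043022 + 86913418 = 155956440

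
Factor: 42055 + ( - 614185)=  -2^1*3^3 * 5^1*13^1  *163^1 = - 572130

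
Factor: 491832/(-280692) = -2^1 * 3^2*11^1 * 113^( - 1 ) = - 198/113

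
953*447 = 425991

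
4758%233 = 98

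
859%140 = 19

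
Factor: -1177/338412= - 2^ ( - 2)*3^( - 1)*11^1*107^1*28201^( - 1)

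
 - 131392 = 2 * ( - 65696 )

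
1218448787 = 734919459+483529328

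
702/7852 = 27/302 =0.09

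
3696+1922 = 5618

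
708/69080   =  177/17270 =0.01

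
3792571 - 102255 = 3690316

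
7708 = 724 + 6984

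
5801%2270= 1261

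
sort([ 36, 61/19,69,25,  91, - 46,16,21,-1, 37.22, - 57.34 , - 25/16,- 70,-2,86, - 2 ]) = [- 70, - 57.34,-46, - 2,-2, - 25/16, - 1, 61/19,16,  21, 25,36, 37.22,69,  86,91] 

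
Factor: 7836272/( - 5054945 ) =-2^4*5^(-1)*7^( - 1)*89^1*5503^1*144427^( - 1 )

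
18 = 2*9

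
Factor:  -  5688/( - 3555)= 2^3*5^(-1 ) = 8/5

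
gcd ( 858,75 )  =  3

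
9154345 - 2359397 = 6794948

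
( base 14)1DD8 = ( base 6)41214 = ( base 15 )1957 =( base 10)5482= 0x156a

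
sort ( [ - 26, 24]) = [ - 26, 24]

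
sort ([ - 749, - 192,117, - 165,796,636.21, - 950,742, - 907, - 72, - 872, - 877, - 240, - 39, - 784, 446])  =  [ - 950, - 907, - 877, - 872, - 784 , - 749, - 240, - 192, - 165,  -  72, - 39, 117,446,636.21,742, 796 ] 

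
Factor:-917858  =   - 2^1*458929^1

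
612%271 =70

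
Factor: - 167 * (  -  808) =134936= 2^3* 101^1*167^1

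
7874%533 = 412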